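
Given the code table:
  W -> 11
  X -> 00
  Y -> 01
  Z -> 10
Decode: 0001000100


Decoding:
00 -> X
01 -> Y
00 -> X
01 -> Y
00 -> X


Result: XYXYX


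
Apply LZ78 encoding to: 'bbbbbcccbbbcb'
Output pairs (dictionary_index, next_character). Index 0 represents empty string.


LZ78 encoding steps:
Dictionary: {0: ''}
Step 1: w='' (idx 0), next='b' -> output (0, 'b'), add 'b' as idx 1
Step 2: w='b' (idx 1), next='b' -> output (1, 'b'), add 'bb' as idx 2
Step 3: w='bb' (idx 2), next='c' -> output (2, 'c'), add 'bbc' as idx 3
Step 4: w='' (idx 0), next='c' -> output (0, 'c'), add 'c' as idx 4
Step 5: w='c' (idx 4), next='b' -> output (4, 'b'), add 'cb' as idx 5
Step 6: w='bbc' (idx 3), next='b' -> output (3, 'b'), add 'bbcb' as idx 6


Encoded: [(0, 'b'), (1, 'b'), (2, 'c'), (0, 'c'), (4, 'b'), (3, 'b')]


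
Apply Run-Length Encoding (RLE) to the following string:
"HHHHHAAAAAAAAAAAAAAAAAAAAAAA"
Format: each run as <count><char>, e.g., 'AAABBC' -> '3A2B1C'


Scanning runs left to right:
  i=0: run of 'H' x 5 -> '5H'
  i=5: run of 'A' x 23 -> '23A'

RLE = 5H23A


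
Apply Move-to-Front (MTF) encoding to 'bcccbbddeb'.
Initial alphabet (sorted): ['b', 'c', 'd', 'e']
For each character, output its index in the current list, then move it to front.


MTF encoding:
'b': index 0 in ['b', 'c', 'd', 'e'] -> ['b', 'c', 'd', 'e']
'c': index 1 in ['b', 'c', 'd', 'e'] -> ['c', 'b', 'd', 'e']
'c': index 0 in ['c', 'b', 'd', 'e'] -> ['c', 'b', 'd', 'e']
'c': index 0 in ['c', 'b', 'd', 'e'] -> ['c', 'b', 'd', 'e']
'b': index 1 in ['c', 'b', 'd', 'e'] -> ['b', 'c', 'd', 'e']
'b': index 0 in ['b', 'c', 'd', 'e'] -> ['b', 'c', 'd', 'e']
'd': index 2 in ['b', 'c', 'd', 'e'] -> ['d', 'b', 'c', 'e']
'd': index 0 in ['d', 'b', 'c', 'e'] -> ['d', 'b', 'c', 'e']
'e': index 3 in ['d', 'b', 'c', 'e'] -> ['e', 'd', 'b', 'c']
'b': index 2 in ['e', 'd', 'b', 'c'] -> ['b', 'e', 'd', 'c']


Output: [0, 1, 0, 0, 1, 0, 2, 0, 3, 2]


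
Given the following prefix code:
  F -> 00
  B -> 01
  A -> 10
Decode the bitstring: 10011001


Decoding step by step:
Bits 10 -> A
Bits 01 -> B
Bits 10 -> A
Bits 01 -> B


Decoded message: ABAB


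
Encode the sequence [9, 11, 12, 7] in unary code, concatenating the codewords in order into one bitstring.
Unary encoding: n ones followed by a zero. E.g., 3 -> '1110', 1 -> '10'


Encode each number as n ones followed by a terminating 0:
  9 -> 1111111110 (10 bits)
  11 -> 111111111110 (12 bits)
  12 -> 1111111111110 (13 bits)
  7 -> 11111110 (8 bits)
Total length = 10 + 12 + 13 + 8 = 43 bits.

Unary([9, 11, 12, 7]) = 1111111110111111111110111111111111011111110 (43 bits)


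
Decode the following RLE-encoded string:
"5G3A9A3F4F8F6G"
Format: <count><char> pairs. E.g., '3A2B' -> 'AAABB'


Expanding each <count><char> pair:
  5G -> 'GGGGG'
  3A -> 'AAA'
  9A -> 'AAAAAAAAA'
  3F -> 'FFF'
  4F -> 'FFFF'
  8F -> 'FFFFFFFF'
  6G -> 'GGGGGG'

Decoded = GGGGGAAAAAAAAAAAAFFFFFFFFFFFFFFFGGGGGG


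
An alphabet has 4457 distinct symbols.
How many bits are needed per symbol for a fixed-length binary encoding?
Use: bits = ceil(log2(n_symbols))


log2(4457) = 12.1219
Bracket: 2^12 = 4096 < 4457 <= 2^13 = 8192
So ceil(log2(4457)) = 13

bits = ceil(log2(4457)) = ceil(12.1219) = 13 bits


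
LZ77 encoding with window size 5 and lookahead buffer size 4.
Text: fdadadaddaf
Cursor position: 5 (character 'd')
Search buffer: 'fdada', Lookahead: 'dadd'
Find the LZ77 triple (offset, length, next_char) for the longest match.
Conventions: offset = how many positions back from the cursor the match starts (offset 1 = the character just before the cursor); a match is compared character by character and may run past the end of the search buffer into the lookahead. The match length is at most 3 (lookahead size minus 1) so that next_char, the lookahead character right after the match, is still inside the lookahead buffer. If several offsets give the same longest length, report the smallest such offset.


Try each offset into the search buffer:
  offset=1 (pos 4, char 'a'): match length 0
  offset=2 (pos 3, char 'd'): match length 3
  offset=3 (pos 2, char 'a'): match length 0
  offset=4 (pos 1, char 'd'): match length 3
  offset=5 (pos 0, char 'f'): match length 0
Longest match has length 3, found at offsets 2, 4; take the smallest, offset 2.
next_char = character at position 5 + 3 = 8 -> 'd'

Best match: offset=2, length=3 (matching 'dad' starting at position 3)
LZ77 triple: (2, 3, 'd')


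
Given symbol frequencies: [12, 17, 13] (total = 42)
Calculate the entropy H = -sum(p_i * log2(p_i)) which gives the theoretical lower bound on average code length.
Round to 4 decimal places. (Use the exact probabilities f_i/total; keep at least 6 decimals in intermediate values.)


Per-symbol terms -p_i * log2(p_i) with p_i = f_i/42:
  p = 12/42 = 0.285714: log2(p) = -1.807355, -p*log2(p) = 0.516387
  p = 17/42 = 0.404762: log2(p) = -1.304855, -p*log2(p) = 0.528155
  p = 13/42 = 0.309524: log2(p) = -1.691878, -p*log2(p) = 0.523676
H = 0.516387 + 0.528155 + 0.523676 = 1.568218

H = 1.5682 bits/symbol


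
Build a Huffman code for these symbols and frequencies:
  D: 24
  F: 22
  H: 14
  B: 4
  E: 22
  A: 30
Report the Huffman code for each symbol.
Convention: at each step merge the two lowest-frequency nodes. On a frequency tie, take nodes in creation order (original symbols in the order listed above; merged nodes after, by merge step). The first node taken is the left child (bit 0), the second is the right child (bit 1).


Huffman tree construction:
Step 1: Merge B(4) + H(14) = 18
Step 2: Merge (B+H)(18) + F(22) = 40
Step 3: Merge E(22) + D(24) = 46
Step 4: Merge A(30) + ((B+H)+F)(40) = 70
Step 5: Merge (E+D)(46) + (A+((B+H)+F))(70) = 116
Read each symbol's code off the tree from the root (left child = 0, right child = 1).

Codes:
  D: 01 (length 2)
  F: 111 (length 3)
  H: 1101 (length 4)
  B: 1100 (length 4)
  E: 00 (length 2)
  A: 10 (length 2)
Average code length: 290/116 = 2.5000 bits/symbol


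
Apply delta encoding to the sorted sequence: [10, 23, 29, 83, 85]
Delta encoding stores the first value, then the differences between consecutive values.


First value: 10
Deltas:
  23 - 10 = 13
  29 - 23 = 6
  83 - 29 = 54
  85 - 83 = 2


Delta encoded: [10, 13, 6, 54, 2]


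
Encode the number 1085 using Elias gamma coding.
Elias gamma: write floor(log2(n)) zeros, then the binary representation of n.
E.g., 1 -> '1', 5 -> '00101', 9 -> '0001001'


num_bits = floor(log2(1085)) + 1 = 11
leading_zeros = num_bits - 1 = 10
binary(1085) = 10000111101

Elias gamma(1085) = '0000000000' + '10000111101' = 000000000010000111101 (21 bits)


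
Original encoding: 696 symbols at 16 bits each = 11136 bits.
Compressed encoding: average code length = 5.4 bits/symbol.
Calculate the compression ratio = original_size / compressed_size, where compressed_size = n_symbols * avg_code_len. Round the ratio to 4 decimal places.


original_size = n_symbols * orig_bits = 696 * 16 = 11136 bits
compressed_size = n_symbols * avg_code_len = 696 * 5.4 = 3758.4 bits
ratio = original_size / compressed_size = 11136 / 3758.4 = 2.963

Compression ratio = 2.963


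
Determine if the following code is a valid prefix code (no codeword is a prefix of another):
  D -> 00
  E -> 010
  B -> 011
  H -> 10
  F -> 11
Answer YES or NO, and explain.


Checking each pair (does one codeword prefix another?):
  D='00' vs E='010': no prefix
  D='00' vs B='011': no prefix
  D='00' vs H='10': no prefix
  D='00' vs F='11': no prefix
  E='010' vs D='00': no prefix
  E='010' vs B='011': no prefix
  E='010' vs H='10': no prefix
  E='010' vs F='11': no prefix
  B='011' vs D='00': no prefix
  B='011' vs E='010': no prefix
  B='011' vs H='10': no prefix
  B='011' vs F='11': no prefix
  H='10' vs D='00': no prefix
  H='10' vs E='010': no prefix
  H='10' vs B='011': no prefix
  H='10' vs F='11': no prefix
  F='11' vs D='00': no prefix
  F='11' vs E='010': no prefix
  F='11' vs B='011': no prefix
  F='11' vs H='10': no prefix
No violation found over all pairs.

YES -- this is a valid prefix code. No codeword is a prefix of any other codeword.


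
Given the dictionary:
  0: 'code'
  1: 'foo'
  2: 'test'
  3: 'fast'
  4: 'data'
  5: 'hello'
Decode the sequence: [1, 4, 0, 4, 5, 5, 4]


Look up each index in the dictionary:
  1 -> 'foo'
  4 -> 'data'
  0 -> 'code'
  4 -> 'data'
  5 -> 'hello'
  5 -> 'hello'
  4 -> 'data'

Decoded: "foo data code data hello hello data"


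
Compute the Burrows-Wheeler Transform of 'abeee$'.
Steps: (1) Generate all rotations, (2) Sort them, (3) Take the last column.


Rotations (sorted):
  0: $abeee -> last char: e
  1: abeee$ -> last char: $
  2: beee$a -> last char: a
  3: e$abee -> last char: e
  4: ee$abe -> last char: e
  5: eee$ab -> last char: b


BWT = e$aeeb


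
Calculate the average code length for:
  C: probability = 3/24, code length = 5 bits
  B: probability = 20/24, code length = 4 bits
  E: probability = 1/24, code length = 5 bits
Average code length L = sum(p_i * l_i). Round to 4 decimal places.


Weighted contributions p_i * l_i:
  C: (3/24) * 5 = 15/24
  B: (20/24) * 4 = 80/24
  E: (1/24) * 5 = 5/24
Sum = (15 + 80 + 5)/24 = 100/24

L = 100/24 = 4.1667 bits/symbol


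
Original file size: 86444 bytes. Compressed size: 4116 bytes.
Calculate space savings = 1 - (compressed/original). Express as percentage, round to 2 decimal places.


ratio = compressed/original = 4116/86444 = 0.047615
savings = 1 - ratio = 1 - 0.047615 = 0.952385
as a percentage: 0.952385 * 100 = 95.24%

Space savings = 1 - 4116/86444 = 95.24%


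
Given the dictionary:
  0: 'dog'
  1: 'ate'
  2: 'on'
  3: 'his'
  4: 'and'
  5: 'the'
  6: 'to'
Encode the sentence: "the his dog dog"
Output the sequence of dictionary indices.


Look up each word in the dictionary:
  'the' -> 5
  'his' -> 3
  'dog' -> 0
  'dog' -> 0

Encoded: [5, 3, 0, 0]


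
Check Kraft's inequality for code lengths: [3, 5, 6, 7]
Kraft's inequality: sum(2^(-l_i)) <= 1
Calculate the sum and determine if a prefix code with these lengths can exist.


Sum = 2^(-3) + 2^(-5) + 2^(-6) + 2^(-7)
    = 0.125 + 0.03125 + 0.015625 + 0.0078125
    = 23/128 = 0.1796875
Since 0.1796875 <= 1, Kraft's inequality IS satisfied.
A prefix code with these lengths CAN exist.

Kraft sum = 0.1796875. Satisfied.


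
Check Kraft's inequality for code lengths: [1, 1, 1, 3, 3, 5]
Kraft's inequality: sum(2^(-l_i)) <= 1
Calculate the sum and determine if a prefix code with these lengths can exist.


Sum = 2^(-1) + 2^(-1) + 2^(-1) + 2^(-3) + 2^(-3) + 2^(-5)
    = 0.5 + 0.5 + 0.5 + 0.125 + 0.125 + 0.03125
    = 57/32 = 1.78125
Since 1.78125 > 1, Kraft's inequality is NOT satisfied.
A prefix code with these lengths CANNOT exist.

Kraft sum = 1.78125. Not satisfied.


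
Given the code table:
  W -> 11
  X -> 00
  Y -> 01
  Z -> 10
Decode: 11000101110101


Decoding:
11 -> W
00 -> X
01 -> Y
01 -> Y
11 -> W
01 -> Y
01 -> Y


Result: WXYYWYY


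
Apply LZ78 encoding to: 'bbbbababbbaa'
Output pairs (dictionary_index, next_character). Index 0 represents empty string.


LZ78 encoding steps:
Dictionary: {0: ''}
Step 1: w='' (idx 0), next='b' -> output (0, 'b'), add 'b' as idx 1
Step 2: w='b' (idx 1), next='b' -> output (1, 'b'), add 'bb' as idx 2
Step 3: w='b' (idx 1), next='a' -> output (1, 'a'), add 'ba' as idx 3
Step 4: w='ba' (idx 3), next='b' -> output (3, 'b'), add 'bab' as idx 4
Step 5: w='bb' (idx 2), next='a' -> output (2, 'a'), add 'bba' as idx 5
Step 6: w='' (idx 0), next='a' -> output (0, 'a'), add 'a' as idx 6


Encoded: [(0, 'b'), (1, 'b'), (1, 'a'), (3, 'b'), (2, 'a'), (0, 'a')]


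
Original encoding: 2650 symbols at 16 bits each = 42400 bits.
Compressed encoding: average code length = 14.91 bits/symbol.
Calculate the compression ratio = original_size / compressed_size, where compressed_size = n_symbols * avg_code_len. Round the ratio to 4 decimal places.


original_size = n_symbols * orig_bits = 2650 * 16 = 42400 bits
compressed_size = n_symbols * avg_code_len = 2650 * 14.91 = 39511.5 bits
ratio = original_size / compressed_size = 42400 / 39511.5 = 1.0731

Compression ratio = 1.0731


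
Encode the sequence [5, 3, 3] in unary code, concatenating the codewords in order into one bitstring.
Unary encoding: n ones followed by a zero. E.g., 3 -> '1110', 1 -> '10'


Encode each number as n ones followed by a terminating 0:
  5 -> 111110 (6 bits)
  3 -> 1110 (4 bits)
  3 -> 1110 (4 bits)
Total length = 6 + 4 + 4 = 14 bits.

Unary([5, 3, 3]) = 11111011101110 (14 bits)


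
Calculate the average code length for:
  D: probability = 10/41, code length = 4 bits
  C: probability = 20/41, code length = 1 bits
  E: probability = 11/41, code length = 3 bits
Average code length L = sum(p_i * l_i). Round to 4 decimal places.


Weighted contributions p_i * l_i:
  D: (10/41) * 4 = 40/41
  C: (20/41) * 1 = 20/41
  E: (11/41) * 3 = 33/41
Sum = (40 + 20 + 33)/41 = 93/41

L = 93/41 = 2.2683 bits/symbol


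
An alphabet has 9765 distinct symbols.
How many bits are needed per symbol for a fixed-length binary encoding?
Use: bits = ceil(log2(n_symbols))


log2(9765) = 13.2534
Bracket: 2^13 = 8192 < 9765 <= 2^14 = 16384
So ceil(log2(9765)) = 14

bits = ceil(log2(9765)) = ceil(13.2534) = 14 bits


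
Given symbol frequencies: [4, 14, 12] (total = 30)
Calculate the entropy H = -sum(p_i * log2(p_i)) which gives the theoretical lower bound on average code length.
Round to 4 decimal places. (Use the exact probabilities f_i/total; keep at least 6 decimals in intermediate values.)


Per-symbol terms -p_i * log2(p_i) with p_i = f_i/30:
  p = 4/30 = 0.133333: log2(p) = -2.906891, -p*log2(p) = 0.387585
  p = 14/30 = 0.466667: log2(p) = -1.099536, -p*log2(p) = 0.513117
  p = 12/30 = 0.400000: log2(p) = -1.321928, -p*log2(p) = 0.528771
H = 0.387585 + 0.513117 + 0.528771 = 1.429473

H = 1.4295 bits/symbol


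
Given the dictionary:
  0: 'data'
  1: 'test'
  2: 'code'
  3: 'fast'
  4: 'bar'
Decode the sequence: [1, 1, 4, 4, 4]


Look up each index in the dictionary:
  1 -> 'test'
  1 -> 'test'
  4 -> 'bar'
  4 -> 'bar'
  4 -> 'bar'

Decoded: "test test bar bar bar"


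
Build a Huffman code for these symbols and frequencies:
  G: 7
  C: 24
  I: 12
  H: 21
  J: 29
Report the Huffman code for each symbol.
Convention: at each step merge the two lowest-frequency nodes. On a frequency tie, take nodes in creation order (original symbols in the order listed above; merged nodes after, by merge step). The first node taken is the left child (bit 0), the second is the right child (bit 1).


Huffman tree construction:
Step 1: Merge G(7) + I(12) = 19
Step 2: Merge (G+I)(19) + H(21) = 40
Step 3: Merge C(24) + J(29) = 53
Step 4: Merge ((G+I)+H)(40) + (C+J)(53) = 93
Read each symbol's code off the tree from the root (left child = 0, right child = 1).

Codes:
  G: 000 (length 3)
  C: 10 (length 2)
  I: 001 (length 3)
  H: 01 (length 2)
  J: 11 (length 2)
Average code length: 205/93 = 2.2043 bits/symbol


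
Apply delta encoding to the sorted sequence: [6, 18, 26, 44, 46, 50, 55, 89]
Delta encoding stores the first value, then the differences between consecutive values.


First value: 6
Deltas:
  18 - 6 = 12
  26 - 18 = 8
  44 - 26 = 18
  46 - 44 = 2
  50 - 46 = 4
  55 - 50 = 5
  89 - 55 = 34


Delta encoded: [6, 12, 8, 18, 2, 4, 5, 34]


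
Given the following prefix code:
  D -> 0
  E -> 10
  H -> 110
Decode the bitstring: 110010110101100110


Decoding step by step:
Bits 110 -> H
Bits 0 -> D
Bits 10 -> E
Bits 110 -> H
Bits 10 -> E
Bits 110 -> H
Bits 0 -> D
Bits 110 -> H


Decoded message: HDEHEHDH


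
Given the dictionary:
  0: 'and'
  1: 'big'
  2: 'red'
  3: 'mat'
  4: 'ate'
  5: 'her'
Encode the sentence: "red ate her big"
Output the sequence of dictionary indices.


Look up each word in the dictionary:
  'red' -> 2
  'ate' -> 4
  'her' -> 5
  'big' -> 1

Encoded: [2, 4, 5, 1]


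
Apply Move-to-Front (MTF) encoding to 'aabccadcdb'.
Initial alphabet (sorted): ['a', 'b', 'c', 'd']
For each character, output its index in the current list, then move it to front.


MTF encoding:
'a': index 0 in ['a', 'b', 'c', 'd'] -> ['a', 'b', 'c', 'd']
'a': index 0 in ['a', 'b', 'c', 'd'] -> ['a', 'b', 'c', 'd']
'b': index 1 in ['a', 'b', 'c', 'd'] -> ['b', 'a', 'c', 'd']
'c': index 2 in ['b', 'a', 'c', 'd'] -> ['c', 'b', 'a', 'd']
'c': index 0 in ['c', 'b', 'a', 'd'] -> ['c', 'b', 'a', 'd']
'a': index 2 in ['c', 'b', 'a', 'd'] -> ['a', 'c', 'b', 'd']
'd': index 3 in ['a', 'c', 'b', 'd'] -> ['d', 'a', 'c', 'b']
'c': index 2 in ['d', 'a', 'c', 'b'] -> ['c', 'd', 'a', 'b']
'd': index 1 in ['c', 'd', 'a', 'b'] -> ['d', 'c', 'a', 'b']
'b': index 3 in ['d', 'c', 'a', 'b'] -> ['b', 'd', 'c', 'a']


Output: [0, 0, 1, 2, 0, 2, 3, 2, 1, 3]


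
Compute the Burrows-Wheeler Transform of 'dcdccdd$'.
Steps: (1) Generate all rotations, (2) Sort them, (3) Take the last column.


Rotations (sorted):
  0: $dcdccdd -> last char: d
  1: ccdd$dcd -> last char: d
  2: cdccdd$d -> last char: d
  3: cdd$dcdc -> last char: c
  4: d$dcdccd -> last char: d
  5: dccdd$dc -> last char: c
  6: dcdccdd$ -> last char: $
  7: dd$dcdcc -> last char: c


BWT = dddcdc$c


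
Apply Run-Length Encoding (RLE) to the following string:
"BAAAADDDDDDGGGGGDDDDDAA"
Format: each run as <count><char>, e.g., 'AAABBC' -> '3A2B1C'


Scanning runs left to right:
  i=0: run of 'B' x 1 -> '1B'
  i=1: run of 'A' x 4 -> '4A'
  i=5: run of 'D' x 6 -> '6D'
  i=11: run of 'G' x 5 -> '5G'
  i=16: run of 'D' x 5 -> '5D'
  i=21: run of 'A' x 2 -> '2A'

RLE = 1B4A6D5G5D2A


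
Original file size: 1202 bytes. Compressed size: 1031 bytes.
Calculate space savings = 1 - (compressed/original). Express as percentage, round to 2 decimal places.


ratio = compressed/original = 1031/1202 = 0.857737
savings = 1 - ratio = 1 - 0.857737 = 0.142263
as a percentage: 0.142263 * 100 = 14.23%

Space savings = 1 - 1031/1202 = 14.23%


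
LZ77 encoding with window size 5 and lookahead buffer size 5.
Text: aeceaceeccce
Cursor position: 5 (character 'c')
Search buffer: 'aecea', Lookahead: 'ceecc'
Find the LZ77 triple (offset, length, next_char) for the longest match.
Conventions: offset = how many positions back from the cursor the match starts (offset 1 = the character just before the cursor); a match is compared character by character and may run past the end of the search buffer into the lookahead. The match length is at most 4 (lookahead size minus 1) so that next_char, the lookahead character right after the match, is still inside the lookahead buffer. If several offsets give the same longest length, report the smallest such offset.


Try each offset into the search buffer:
  offset=1 (pos 4, char 'a'): match length 0
  offset=2 (pos 3, char 'e'): match length 0
  offset=3 (pos 2, char 'c'): match length 2
  offset=4 (pos 1, char 'e'): match length 0
  offset=5 (pos 0, char 'a'): match length 0
Longest match has length 2 at offset 3.
next_char = character at position 5 + 2 = 7 -> 'e'

Best match: offset=3, length=2 (matching 'ce' starting at position 2)
LZ77 triple: (3, 2, 'e')


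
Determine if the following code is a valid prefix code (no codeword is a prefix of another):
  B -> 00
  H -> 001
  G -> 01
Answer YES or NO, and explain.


Checking each pair (does one codeword prefix another?):
  B='00' vs H='001': prefix -- VIOLATION

NO -- this is NOT a valid prefix code. B (00) is a prefix of H (001).


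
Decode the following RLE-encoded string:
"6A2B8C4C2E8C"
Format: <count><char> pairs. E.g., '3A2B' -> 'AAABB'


Expanding each <count><char> pair:
  6A -> 'AAAAAA'
  2B -> 'BB'
  8C -> 'CCCCCCCC'
  4C -> 'CCCC'
  2E -> 'EE'
  8C -> 'CCCCCCCC'

Decoded = AAAAAABBCCCCCCCCCCCCEECCCCCCCC


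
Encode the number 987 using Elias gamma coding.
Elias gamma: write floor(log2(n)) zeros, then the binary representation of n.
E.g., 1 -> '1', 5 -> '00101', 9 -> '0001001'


num_bits = floor(log2(987)) + 1 = 10
leading_zeros = num_bits - 1 = 9
binary(987) = 1111011011

Elias gamma(987) = '000000000' + '1111011011' = 0000000001111011011 (19 bits)


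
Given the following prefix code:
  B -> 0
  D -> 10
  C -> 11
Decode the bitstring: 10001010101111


Decoding step by step:
Bits 10 -> D
Bits 0 -> B
Bits 0 -> B
Bits 10 -> D
Bits 10 -> D
Bits 10 -> D
Bits 11 -> C
Bits 11 -> C


Decoded message: DBBDDDCC


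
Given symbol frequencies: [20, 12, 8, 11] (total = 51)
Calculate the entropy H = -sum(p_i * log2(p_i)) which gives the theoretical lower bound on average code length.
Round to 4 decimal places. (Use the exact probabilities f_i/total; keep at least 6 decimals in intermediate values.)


Per-symbol terms -p_i * log2(p_i) with p_i = f_i/51:
  p = 20/51 = 0.392157: log2(p) = -1.350497, -p*log2(p) = 0.529607
  p = 12/51 = 0.235294: log2(p) = -2.087463, -p*log2(p) = 0.491168
  p = 8/51 = 0.156863: log2(p) = -2.672425, -p*log2(p) = 0.419204
  p = 11/51 = 0.215686: log2(p) = -2.212994, -p*log2(p) = 0.477312
H = 0.529607 + 0.491168 + 0.419204 + 0.477312 = 1.917291

H = 1.9173 bits/symbol


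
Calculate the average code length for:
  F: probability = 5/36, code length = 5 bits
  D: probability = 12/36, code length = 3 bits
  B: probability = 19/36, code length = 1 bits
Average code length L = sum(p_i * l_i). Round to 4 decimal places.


Weighted contributions p_i * l_i:
  F: (5/36) * 5 = 25/36
  D: (12/36) * 3 = 36/36
  B: (19/36) * 1 = 19/36
Sum = (25 + 36 + 19)/36 = 80/36

L = 80/36 = 2.2222 bits/symbol


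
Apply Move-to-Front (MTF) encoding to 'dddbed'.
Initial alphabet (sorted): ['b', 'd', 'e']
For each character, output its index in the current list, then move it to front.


MTF encoding:
'd': index 1 in ['b', 'd', 'e'] -> ['d', 'b', 'e']
'd': index 0 in ['d', 'b', 'e'] -> ['d', 'b', 'e']
'd': index 0 in ['d', 'b', 'e'] -> ['d', 'b', 'e']
'b': index 1 in ['d', 'b', 'e'] -> ['b', 'd', 'e']
'e': index 2 in ['b', 'd', 'e'] -> ['e', 'b', 'd']
'd': index 2 in ['e', 'b', 'd'] -> ['d', 'e', 'b']


Output: [1, 0, 0, 1, 2, 2]


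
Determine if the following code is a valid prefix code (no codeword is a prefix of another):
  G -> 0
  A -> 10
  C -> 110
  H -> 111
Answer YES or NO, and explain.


Checking each pair (does one codeword prefix another?):
  G='0' vs A='10': no prefix
  G='0' vs C='110': no prefix
  G='0' vs H='111': no prefix
  A='10' vs G='0': no prefix
  A='10' vs C='110': no prefix
  A='10' vs H='111': no prefix
  C='110' vs G='0': no prefix
  C='110' vs A='10': no prefix
  C='110' vs H='111': no prefix
  H='111' vs G='0': no prefix
  H='111' vs A='10': no prefix
  H='111' vs C='110': no prefix
No violation found over all pairs.

YES -- this is a valid prefix code. No codeword is a prefix of any other codeword.


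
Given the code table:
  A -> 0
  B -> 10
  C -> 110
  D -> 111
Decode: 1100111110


Decoding:
110 -> C
0 -> A
111 -> D
110 -> C


Result: CADC


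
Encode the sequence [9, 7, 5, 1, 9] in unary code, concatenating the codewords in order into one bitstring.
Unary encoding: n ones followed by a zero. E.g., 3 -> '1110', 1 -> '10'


Encode each number as n ones followed by a terminating 0:
  9 -> 1111111110 (10 bits)
  7 -> 11111110 (8 bits)
  5 -> 111110 (6 bits)
  1 -> 10 (2 bits)
  9 -> 1111111110 (10 bits)
Total length = 10 + 8 + 6 + 2 + 10 = 36 bits.

Unary([9, 7, 5, 1, 9]) = 111111111011111110111110101111111110 (36 bits)


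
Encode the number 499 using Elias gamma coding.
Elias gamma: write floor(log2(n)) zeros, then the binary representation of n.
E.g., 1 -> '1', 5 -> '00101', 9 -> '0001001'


num_bits = floor(log2(499)) + 1 = 9
leading_zeros = num_bits - 1 = 8
binary(499) = 111110011

Elias gamma(499) = '00000000' + '111110011' = 00000000111110011 (17 bits)


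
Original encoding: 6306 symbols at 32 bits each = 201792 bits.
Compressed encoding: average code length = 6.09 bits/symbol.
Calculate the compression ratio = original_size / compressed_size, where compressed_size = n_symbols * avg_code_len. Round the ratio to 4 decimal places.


original_size = n_symbols * orig_bits = 6306 * 32 = 201792 bits
compressed_size = n_symbols * avg_code_len = 6306 * 6.09 = 38403.54 bits
ratio = original_size / compressed_size = 201792 / 38403.54 = 5.2545

Compression ratio = 5.2545


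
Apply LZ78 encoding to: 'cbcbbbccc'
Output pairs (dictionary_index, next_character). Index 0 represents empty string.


LZ78 encoding steps:
Dictionary: {0: ''}
Step 1: w='' (idx 0), next='c' -> output (0, 'c'), add 'c' as idx 1
Step 2: w='' (idx 0), next='b' -> output (0, 'b'), add 'b' as idx 2
Step 3: w='c' (idx 1), next='b' -> output (1, 'b'), add 'cb' as idx 3
Step 4: w='b' (idx 2), next='b' -> output (2, 'b'), add 'bb' as idx 4
Step 5: w='c' (idx 1), next='c' -> output (1, 'c'), add 'cc' as idx 5
Step 6: w='c' (idx 1), end of input -> output (1, '')


Encoded: [(0, 'c'), (0, 'b'), (1, 'b'), (2, 'b'), (1, 'c'), (1, '')]


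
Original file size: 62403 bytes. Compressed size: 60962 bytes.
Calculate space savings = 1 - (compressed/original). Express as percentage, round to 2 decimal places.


ratio = compressed/original = 60962/62403 = 0.976908
savings = 1 - ratio = 1 - 0.976908 = 0.023092
as a percentage: 0.023092 * 100 = 2.31%

Space savings = 1 - 60962/62403 = 2.31%


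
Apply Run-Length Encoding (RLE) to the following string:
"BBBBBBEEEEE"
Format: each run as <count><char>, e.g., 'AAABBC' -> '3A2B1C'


Scanning runs left to right:
  i=0: run of 'B' x 6 -> '6B'
  i=6: run of 'E' x 5 -> '5E'

RLE = 6B5E


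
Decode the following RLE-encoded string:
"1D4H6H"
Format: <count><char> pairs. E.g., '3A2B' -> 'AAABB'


Expanding each <count><char> pair:
  1D -> 'D'
  4H -> 'HHHH'
  6H -> 'HHHHHH'

Decoded = DHHHHHHHHHH


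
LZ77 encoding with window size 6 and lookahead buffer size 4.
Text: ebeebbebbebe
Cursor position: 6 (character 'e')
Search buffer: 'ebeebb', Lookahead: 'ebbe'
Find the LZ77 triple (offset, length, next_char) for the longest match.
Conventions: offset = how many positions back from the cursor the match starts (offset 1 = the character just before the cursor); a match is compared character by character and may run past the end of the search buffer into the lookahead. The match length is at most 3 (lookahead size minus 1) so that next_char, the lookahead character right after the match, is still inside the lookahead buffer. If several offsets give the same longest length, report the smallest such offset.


Try each offset into the search buffer:
  offset=1 (pos 5, char 'b'): match length 0
  offset=2 (pos 4, char 'b'): match length 0
  offset=3 (pos 3, char 'e'): match length 3
  offset=4 (pos 2, char 'e'): match length 1
  offset=5 (pos 1, char 'b'): match length 0
  offset=6 (pos 0, char 'e'): match length 2
Longest match has length 3 at offset 3.
next_char = character at position 6 + 3 = 9 -> 'e'

Best match: offset=3, length=3 (matching 'ebb' starting at position 3)
LZ77 triple: (3, 3, 'e')


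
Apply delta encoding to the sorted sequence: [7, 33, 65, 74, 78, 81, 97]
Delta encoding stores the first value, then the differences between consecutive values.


First value: 7
Deltas:
  33 - 7 = 26
  65 - 33 = 32
  74 - 65 = 9
  78 - 74 = 4
  81 - 78 = 3
  97 - 81 = 16


Delta encoded: [7, 26, 32, 9, 4, 3, 16]


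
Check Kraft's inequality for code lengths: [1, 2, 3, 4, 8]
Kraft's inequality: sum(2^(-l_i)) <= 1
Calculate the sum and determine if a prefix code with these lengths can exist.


Sum = 2^(-1) + 2^(-2) + 2^(-3) + 2^(-4) + 2^(-8)
    = 0.5 + 0.25 + 0.125 + 0.0625 + 0.00390625
    = 241/256 = 0.94140625
Since 0.94140625 <= 1, Kraft's inequality IS satisfied.
A prefix code with these lengths CAN exist.

Kraft sum = 0.94140625. Satisfied.


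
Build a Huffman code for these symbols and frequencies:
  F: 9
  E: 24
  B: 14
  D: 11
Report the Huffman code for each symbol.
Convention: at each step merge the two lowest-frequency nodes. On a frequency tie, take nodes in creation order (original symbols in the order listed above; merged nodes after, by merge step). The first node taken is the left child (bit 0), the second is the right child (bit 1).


Huffman tree construction:
Step 1: Merge F(9) + D(11) = 20
Step 2: Merge B(14) + (F+D)(20) = 34
Step 3: Merge E(24) + (B+(F+D))(34) = 58
Read each symbol's code off the tree from the root (left child = 0, right child = 1).

Codes:
  F: 110 (length 3)
  E: 0 (length 1)
  B: 10 (length 2)
  D: 111 (length 3)
Average code length: 112/58 = 1.9310 bits/symbol


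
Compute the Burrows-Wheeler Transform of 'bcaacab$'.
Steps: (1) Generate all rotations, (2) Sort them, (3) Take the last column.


Rotations (sorted):
  0: $bcaacab -> last char: b
  1: aacab$bc -> last char: c
  2: ab$bcaac -> last char: c
  3: acab$bca -> last char: a
  4: b$bcaaca -> last char: a
  5: bcaacab$ -> last char: $
  6: caacab$b -> last char: b
  7: cab$bcaa -> last char: a


BWT = bccaa$ba


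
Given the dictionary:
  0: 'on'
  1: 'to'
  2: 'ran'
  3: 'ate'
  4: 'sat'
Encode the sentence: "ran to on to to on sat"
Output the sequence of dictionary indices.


Look up each word in the dictionary:
  'ran' -> 2
  'to' -> 1
  'on' -> 0
  'to' -> 1
  'to' -> 1
  'on' -> 0
  'sat' -> 4

Encoded: [2, 1, 0, 1, 1, 0, 4]


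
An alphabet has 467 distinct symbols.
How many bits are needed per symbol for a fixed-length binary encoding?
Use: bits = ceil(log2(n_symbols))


log2(467) = 8.8673
Bracket: 2^8 = 256 < 467 <= 2^9 = 512
So ceil(log2(467)) = 9

bits = ceil(log2(467)) = ceil(8.8673) = 9 bits


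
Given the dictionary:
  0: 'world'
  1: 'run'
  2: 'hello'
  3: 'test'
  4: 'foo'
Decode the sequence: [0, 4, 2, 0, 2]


Look up each index in the dictionary:
  0 -> 'world'
  4 -> 'foo'
  2 -> 'hello'
  0 -> 'world'
  2 -> 'hello'

Decoded: "world foo hello world hello"


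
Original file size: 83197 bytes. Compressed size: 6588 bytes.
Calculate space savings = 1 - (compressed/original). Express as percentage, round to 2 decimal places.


ratio = compressed/original = 6588/83197 = 0.079186
savings = 1 - ratio = 1 - 0.079186 = 0.920814
as a percentage: 0.920814 * 100 = 92.08%

Space savings = 1 - 6588/83197 = 92.08%


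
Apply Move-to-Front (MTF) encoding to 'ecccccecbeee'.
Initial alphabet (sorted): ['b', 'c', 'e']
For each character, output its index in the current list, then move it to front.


MTF encoding:
'e': index 2 in ['b', 'c', 'e'] -> ['e', 'b', 'c']
'c': index 2 in ['e', 'b', 'c'] -> ['c', 'e', 'b']
'c': index 0 in ['c', 'e', 'b'] -> ['c', 'e', 'b']
'c': index 0 in ['c', 'e', 'b'] -> ['c', 'e', 'b']
'c': index 0 in ['c', 'e', 'b'] -> ['c', 'e', 'b']
'c': index 0 in ['c', 'e', 'b'] -> ['c', 'e', 'b']
'e': index 1 in ['c', 'e', 'b'] -> ['e', 'c', 'b']
'c': index 1 in ['e', 'c', 'b'] -> ['c', 'e', 'b']
'b': index 2 in ['c', 'e', 'b'] -> ['b', 'c', 'e']
'e': index 2 in ['b', 'c', 'e'] -> ['e', 'b', 'c']
'e': index 0 in ['e', 'b', 'c'] -> ['e', 'b', 'c']
'e': index 0 in ['e', 'b', 'c'] -> ['e', 'b', 'c']


Output: [2, 2, 0, 0, 0, 0, 1, 1, 2, 2, 0, 0]


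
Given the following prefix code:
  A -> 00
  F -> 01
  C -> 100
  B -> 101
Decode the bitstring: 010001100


Decoding step by step:
Bits 01 -> F
Bits 00 -> A
Bits 01 -> F
Bits 100 -> C


Decoded message: FAFC


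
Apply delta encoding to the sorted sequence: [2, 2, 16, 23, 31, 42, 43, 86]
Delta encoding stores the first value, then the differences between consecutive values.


First value: 2
Deltas:
  2 - 2 = 0
  16 - 2 = 14
  23 - 16 = 7
  31 - 23 = 8
  42 - 31 = 11
  43 - 42 = 1
  86 - 43 = 43


Delta encoded: [2, 0, 14, 7, 8, 11, 1, 43]


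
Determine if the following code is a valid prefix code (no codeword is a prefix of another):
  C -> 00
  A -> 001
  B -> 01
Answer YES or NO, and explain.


Checking each pair (does one codeword prefix another?):
  C='00' vs A='001': prefix -- VIOLATION

NO -- this is NOT a valid prefix code. C (00) is a prefix of A (001).


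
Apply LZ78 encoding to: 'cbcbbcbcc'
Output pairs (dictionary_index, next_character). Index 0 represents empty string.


LZ78 encoding steps:
Dictionary: {0: ''}
Step 1: w='' (idx 0), next='c' -> output (0, 'c'), add 'c' as idx 1
Step 2: w='' (idx 0), next='b' -> output (0, 'b'), add 'b' as idx 2
Step 3: w='c' (idx 1), next='b' -> output (1, 'b'), add 'cb' as idx 3
Step 4: w='b' (idx 2), next='c' -> output (2, 'c'), add 'bc' as idx 4
Step 5: w='bc' (idx 4), next='c' -> output (4, 'c'), add 'bcc' as idx 5


Encoded: [(0, 'c'), (0, 'b'), (1, 'b'), (2, 'c'), (4, 'c')]


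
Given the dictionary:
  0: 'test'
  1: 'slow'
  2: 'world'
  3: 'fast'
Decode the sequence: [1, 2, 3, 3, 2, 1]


Look up each index in the dictionary:
  1 -> 'slow'
  2 -> 'world'
  3 -> 'fast'
  3 -> 'fast'
  2 -> 'world'
  1 -> 'slow'

Decoded: "slow world fast fast world slow"


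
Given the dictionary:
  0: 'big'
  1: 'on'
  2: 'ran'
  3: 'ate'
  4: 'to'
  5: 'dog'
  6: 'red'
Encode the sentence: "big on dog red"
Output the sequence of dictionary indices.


Look up each word in the dictionary:
  'big' -> 0
  'on' -> 1
  'dog' -> 5
  'red' -> 6

Encoded: [0, 1, 5, 6]


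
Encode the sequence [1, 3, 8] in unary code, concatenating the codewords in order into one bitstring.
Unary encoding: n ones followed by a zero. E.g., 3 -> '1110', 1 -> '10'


Encode each number as n ones followed by a terminating 0:
  1 -> 10 (2 bits)
  3 -> 1110 (4 bits)
  8 -> 111111110 (9 bits)
Total length = 2 + 4 + 9 = 15 bits.

Unary([1, 3, 8]) = 101110111111110 (15 bits)


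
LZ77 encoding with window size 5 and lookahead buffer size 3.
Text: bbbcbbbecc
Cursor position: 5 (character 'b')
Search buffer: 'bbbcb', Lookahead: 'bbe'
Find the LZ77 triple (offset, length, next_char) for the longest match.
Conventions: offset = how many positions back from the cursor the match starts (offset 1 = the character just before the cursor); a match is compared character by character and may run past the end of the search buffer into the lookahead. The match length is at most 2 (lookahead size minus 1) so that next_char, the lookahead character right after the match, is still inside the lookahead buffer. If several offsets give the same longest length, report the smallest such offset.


Try each offset into the search buffer:
  offset=1 (pos 4, char 'b'): match length 2
  offset=2 (pos 3, char 'c'): match length 0
  offset=3 (pos 2, char 'b'): match length 1
  offset=4 (pos 1, char 'b'): match length 2
  offset=5 (pos 0, char 'b'): match length 2
Longest match has length 2, found at offsets 1, 4, 5; take the smallest, offset 1.
next_char = character at position 5 + 2 = 7 -> 'e'

Best match: offset=1, length=2 (matching 'bb' starting at position 4)
LZ77 triple: (1, 2, 'e')


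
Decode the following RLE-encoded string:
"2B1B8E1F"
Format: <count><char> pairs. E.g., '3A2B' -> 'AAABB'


Expanding each <count><char> pair:
  2B -> 'BB'
  1B -> 'B'
  8E -> 'EEEEEEEE'
  1F -> 'F'

Decoded = BBBEEEEEEEEF


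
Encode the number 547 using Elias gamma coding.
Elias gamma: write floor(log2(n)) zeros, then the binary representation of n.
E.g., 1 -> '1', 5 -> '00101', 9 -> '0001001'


num_bits = floor(log2(547)) + 1 = 10
leading_zeros = num_bits - 1 = 9
binary(547) = 1000100011

Elias gamma(547) = '000000000' + '1000100011' = 0000000001000100011 (19 bits)


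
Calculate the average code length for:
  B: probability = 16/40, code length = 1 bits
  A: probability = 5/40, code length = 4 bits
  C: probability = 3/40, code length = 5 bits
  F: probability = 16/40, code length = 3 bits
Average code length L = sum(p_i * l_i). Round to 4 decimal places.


Weighted contributions p_i * l_i:
  B: (16/40) * 1 = 16/40
  A: (5/40) * 4 = 20/40
  C: (3/40) * 5 = 15/40
  F: (16/40) * 3 = 48/40
Sum = (16 + 20 + 15 + 48)/40 = 99/40

L = 99/40 = 2.4750 bits/symbol


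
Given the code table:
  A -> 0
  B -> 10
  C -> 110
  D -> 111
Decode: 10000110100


Decoding:
10 -> B
0 -> A
0 -> A
0 -> A
110 -> C
10 -> B
0 -> A


Result: BAAACBA


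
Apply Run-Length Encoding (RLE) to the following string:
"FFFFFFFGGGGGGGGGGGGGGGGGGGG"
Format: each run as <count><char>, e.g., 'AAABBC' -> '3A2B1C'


Scanning runs left to right:
  i=0: run of 'F' x 7 -> '7F'
  i=7: run of 'G' x 20 -> '20G'

RLE = 7F20G


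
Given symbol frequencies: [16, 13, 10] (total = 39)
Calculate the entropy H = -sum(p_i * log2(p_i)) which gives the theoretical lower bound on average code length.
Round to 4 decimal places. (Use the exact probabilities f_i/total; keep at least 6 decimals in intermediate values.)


Per-symbol terms -p_i * log2(p_i) with p_i = f_i/39:
  p = 16/39 = 0.410256: log2(p) = -1.285402, -p*log2(p) = 0.527345
  p = 13/39 = 0.333333: log2(p) = -1.584963, -p*log2(p) = 0.528321
  p = 10/39 = 0.256410: log2(p) = -1.963474, -p*log2(p) = 0.503455
H = 0.527345 + 0.528321 + 0.503455 = 1.559121

H = 1.5591 bits/symbol


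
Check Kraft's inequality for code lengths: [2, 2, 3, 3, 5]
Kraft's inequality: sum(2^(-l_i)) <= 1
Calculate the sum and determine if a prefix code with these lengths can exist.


Sum = 2^(-2) + 2^(-2) + 2^(-3) + 2^(-3) + 2^(-5)
    = 0.25 + 0.25 + 0.125 + 0.125 + 0.03125
    = 25/32 = 0.78125
Since 0.78125 <= 1, Kraft's inequality IS satisfied.
A prefix code with these lengths CAN exist.

Kraft sum = 0.78125. Satisfied.


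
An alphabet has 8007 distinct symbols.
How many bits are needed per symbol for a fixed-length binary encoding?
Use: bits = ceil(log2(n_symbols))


log2(8007) = 12.967
Bracket: 2^12 = 4096 < 8007 <= 2^13 = 8192
So ceil(log2(8007)) = 13

bits = ceil(log2(8007)) = ceil(12.967) = 13 bits


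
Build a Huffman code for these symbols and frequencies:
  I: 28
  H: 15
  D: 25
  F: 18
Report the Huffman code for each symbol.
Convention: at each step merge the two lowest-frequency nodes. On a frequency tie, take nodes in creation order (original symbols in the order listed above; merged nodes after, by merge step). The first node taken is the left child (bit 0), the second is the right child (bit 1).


Huffman tree construction:
Step 1: Merge H(15) + F(18) = 33
Step 2: Merge D(25) + I(28) = 53
Step 3: Merge (H+F)(33) + (D+I)(53) = 86
Read each symbol's code off the tree from the root (left child = 0, right child = 1).

Codes:
  I: 11 (length 2)
  H: 00 (length 2)
  D: 10 (length 2)
  F: 01 (length 2)
Average code length: 172/86 = 2.0000 bits/symbol


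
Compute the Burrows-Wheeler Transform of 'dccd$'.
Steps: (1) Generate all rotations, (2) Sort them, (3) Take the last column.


Rotations (sorted):
  0: $dccd -> last char: d
  1: ccd$d -> last char: d
  2: cd$dc -> last char: c
  3: d$dcc -> last char: c
  4: dccd$ -> last char: $


BWT = ddcc$


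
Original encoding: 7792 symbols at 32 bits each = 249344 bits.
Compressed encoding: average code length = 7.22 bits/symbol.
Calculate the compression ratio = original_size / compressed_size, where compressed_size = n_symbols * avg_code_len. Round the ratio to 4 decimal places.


original_size = n_symbols * orig_bits = 7792 * 32 = 249344 bits
compressed_size = n_symbols * avg_code_len = 7792 * 7.22 = 56258.24 bits
ratio = original_size / compressed_size = 249344 / 56258.24 = 4.4321

Compression ratio = 4.4321


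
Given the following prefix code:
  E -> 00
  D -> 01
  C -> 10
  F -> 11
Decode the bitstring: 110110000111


Decoding step by step:
Bits 11 -> F
Bits 01 -> D
Bits 10 -> C
Bits 00 -> E
Bits 01 -> D
Bits 11 -> F


Decoded message: FDCEDF


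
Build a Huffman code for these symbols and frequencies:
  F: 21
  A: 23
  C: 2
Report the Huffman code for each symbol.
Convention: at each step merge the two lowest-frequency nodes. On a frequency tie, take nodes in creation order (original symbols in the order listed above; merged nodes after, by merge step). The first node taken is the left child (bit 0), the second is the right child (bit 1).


Huffman tree construction:
Step 1: Merge C(2) + F(21) = 23
Step 2: Merge A(23) + (C+F)(23) = 46
Read each symbol's code off the tree from the root (left child = 0, right child = 1).

Codes:
  F: 11 (length 2)
  A: 0 (length 1)
  C: 10 (length 2)
Average code length: 69/46 = 1.5000 bits/symbol


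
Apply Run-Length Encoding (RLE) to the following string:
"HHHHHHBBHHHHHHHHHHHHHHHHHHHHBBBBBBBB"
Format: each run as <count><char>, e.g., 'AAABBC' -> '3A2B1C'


Scanning runs left to right:
  i=0: run of 'H' x 6 -> '6H'
  i=6: run of 'B' x 2 -> '2B'
  i=8: run of 'H' x 20 -> '20H'
  i=28: run of 'B' x 8 -> '8B'

RLE = 6H2B20H8B
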